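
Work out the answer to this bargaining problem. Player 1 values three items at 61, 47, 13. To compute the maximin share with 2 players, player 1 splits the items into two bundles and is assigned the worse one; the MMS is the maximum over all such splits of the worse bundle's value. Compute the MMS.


Step 1: Item values = 61, 47, 13
Step 2: Enumerate all 2-bundle partitions and take the smaller bundle:
  Partition 1: {61} vs {47,13} -> bundles 61, 60; min = 60
  Partition 2: {47} vs {61,13} -> bundles 47, 74; min = 47
  Partition 3: {13} vs {61,47} -> bundles 13, 108; min = 13
Step 3: MMS = max(60, 47, 13) = 60

60


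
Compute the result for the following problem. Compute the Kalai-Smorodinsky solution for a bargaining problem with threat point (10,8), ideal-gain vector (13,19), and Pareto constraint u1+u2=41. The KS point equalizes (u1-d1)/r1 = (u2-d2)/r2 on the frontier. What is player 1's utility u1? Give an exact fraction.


Step 1: At the KS point, (u1-d1)/r1 = (u2-d2)/r2 = t and u1+u2 = 41
Step 2: u1 = d1 + r1*t and u2 = d2 + r2*t, so (d1 + r1*t) + (d2 + r2*t) = 41
Step 3: t = (41 - 10 - 8)/(13 + 19) = 23/32
Step 4: u1 = d1 + r1*t = 10 + 13 * 23/32 = 619/32
Step 5: (Check: u2 = d2 + r2*t = 693/32; u1+u2 = 619/32 + 693/32 = 41, on the frontier.)

619/32


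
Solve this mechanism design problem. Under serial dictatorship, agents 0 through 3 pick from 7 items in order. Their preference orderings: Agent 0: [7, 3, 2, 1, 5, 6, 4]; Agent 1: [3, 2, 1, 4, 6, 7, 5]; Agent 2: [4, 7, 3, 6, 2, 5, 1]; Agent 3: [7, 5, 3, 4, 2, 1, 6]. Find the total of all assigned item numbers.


Step 1: Agent 0 picks item 7
Step 2: Agent 1 picks item 3
Step 3: Agent 2 picks item 4
Step 4: Agent 3 picks item 5
Step 5: Sum = 7 + 3 + 4 + 5 = 19

19


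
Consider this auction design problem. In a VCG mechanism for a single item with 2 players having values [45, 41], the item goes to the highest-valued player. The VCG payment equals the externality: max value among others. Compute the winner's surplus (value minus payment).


Step 1: The winner is the agent with the highest value: agent 0 with value 45
Step 2: Values of other agents: [41]
Step 3: VCG payment = max of others' values = 41
Step 4: Surplus = 45 - 41 = 4

4


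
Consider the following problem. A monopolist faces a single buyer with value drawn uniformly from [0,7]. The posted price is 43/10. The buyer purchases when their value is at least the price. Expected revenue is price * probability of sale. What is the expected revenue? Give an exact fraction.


Step 1: Posted price r = 43/10, value support [0,7]
Step 2: P(v >= r) = (7 - 43/10)/7 = 27/70
Step 3: Expected revenue = r * P(v >= r) = 43/10 * 27/70
Step 4: Revenue = 1161/700

1161/700


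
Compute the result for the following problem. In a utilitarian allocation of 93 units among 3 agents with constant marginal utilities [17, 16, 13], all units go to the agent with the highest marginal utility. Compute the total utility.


Step 1: The marginal utilities are [17, 16, 13]
Step 2: The highest marginal utility is 17
Step 3: All 93 units go to that agent
Step 4: Total utility = 17 * 93 = 1581

1581


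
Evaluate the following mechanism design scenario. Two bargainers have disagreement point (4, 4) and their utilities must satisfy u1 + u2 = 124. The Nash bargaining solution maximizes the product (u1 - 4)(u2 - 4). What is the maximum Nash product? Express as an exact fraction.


Step 1: The Nash solution splits surplus symmetrically above the disagreement point
Step 2: u1 = (total + d1 - d2)/2 = (124 + 4 - 4)/2 = 62
Step 3: u2 = (total - d1 + d2)/2 = (124 - 4 + 4)/2 = 62
Step 4: Nash product = (62 - 4) * (62 - 4)
Step 5: = 58 * 58 = 3364

3364


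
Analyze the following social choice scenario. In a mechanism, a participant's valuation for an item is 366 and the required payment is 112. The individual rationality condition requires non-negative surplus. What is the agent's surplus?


Step 1: Surplus = value - payment = 366 - 112 = 254
Step 2: IR is satisfied (surplus >= 0)

254


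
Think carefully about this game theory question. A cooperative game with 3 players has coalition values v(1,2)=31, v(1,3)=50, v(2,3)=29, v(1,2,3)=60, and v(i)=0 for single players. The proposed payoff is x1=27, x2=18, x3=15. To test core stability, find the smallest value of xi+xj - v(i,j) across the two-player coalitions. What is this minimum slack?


Step 1: Slack for coalition (1,2): x1+x2 - v12 = 45 - 31 = 14
Step 2: Slack for coalition (1,3): x1+x3 - v13 = 42 - 50 = -8
Step 3: Slack for coalition (2,3): x2+x3 - v23 = 33 - 29 = 4
Step 4: Minimum slack = min(14, -8, 4) = -8, attained by (1,3); coalition (1,3) can block (slack < 0), so the allocation is not in the core

-8


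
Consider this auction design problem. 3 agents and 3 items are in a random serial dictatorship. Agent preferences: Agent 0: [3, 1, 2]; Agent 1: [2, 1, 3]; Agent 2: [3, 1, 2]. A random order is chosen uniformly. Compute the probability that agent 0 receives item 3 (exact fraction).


Step 1: Agent 0 wants item 3
Step 2: There are 6 possible orderings of agents
Step 3: In 3 orderings, agent 0 gets item 3
Step 4: Probability = 3/6 = 1/2

1/2


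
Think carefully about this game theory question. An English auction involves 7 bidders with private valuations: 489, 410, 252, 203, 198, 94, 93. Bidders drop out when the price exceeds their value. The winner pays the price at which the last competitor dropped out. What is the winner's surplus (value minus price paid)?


Step 1: Identify the highest value: 489
Step 2: Identify the second-highest value: 410
Step 3: The final price = second-highest value = 410
Step 4: Surplus = 489 - 410 = 79

79


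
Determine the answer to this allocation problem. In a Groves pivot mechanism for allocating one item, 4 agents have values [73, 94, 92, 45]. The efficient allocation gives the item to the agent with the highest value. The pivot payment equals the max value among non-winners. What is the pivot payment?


Step 1: The efficient winner is agent 1 with value 94
Step 2: Other agents' values: [73, 92, 45]
Step 3: Pivot payment = max(others) = 92
Step 4: The winner pays 92

92


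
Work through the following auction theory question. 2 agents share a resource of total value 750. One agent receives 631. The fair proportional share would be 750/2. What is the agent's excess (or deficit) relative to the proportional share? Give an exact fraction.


Step 1: Proportional share = 750/2 = 375
Step 2: Agent's actual allocation = 631
Step 3: Excess = 631 - 375 = 256

256


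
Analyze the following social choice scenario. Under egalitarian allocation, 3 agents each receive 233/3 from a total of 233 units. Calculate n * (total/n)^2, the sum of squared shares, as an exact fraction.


Step 1: Each agent's share = 233/3
Step 2: Square of each share = (233/3)^2 = 54289/9
Step 3: Sum of squares = 3 * 54289/9 = 54289/3

54289/3


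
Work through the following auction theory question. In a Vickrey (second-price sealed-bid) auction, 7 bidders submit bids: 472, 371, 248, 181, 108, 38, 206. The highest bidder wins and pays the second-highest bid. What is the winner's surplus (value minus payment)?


Step 1: Sort bids in descending order: 472, 371, 248, 206, 181, 108, 38
Step 2: The winning bid is the highest: 472
Step 3: The payment equals the second-highest bid: 371
Step 4: Surplus = winner's bid - payment = 472 - 371 = 101

101


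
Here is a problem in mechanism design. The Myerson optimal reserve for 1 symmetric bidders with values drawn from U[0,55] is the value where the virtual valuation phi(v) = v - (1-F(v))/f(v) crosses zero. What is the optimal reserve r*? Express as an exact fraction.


Step 1: For U[0,55], F(v) = v/55 and f(v) = 1/55
Step 2: phi(v) = v - (1 - v/55)/(1/55) = v - (55 - v) = 2v - 55
Step 3: Set phi(r*) = 0: 2r* - 55 = 0
Step 4: r* = 55/2 (the number of bidders n = 1 does not enter)

55/2


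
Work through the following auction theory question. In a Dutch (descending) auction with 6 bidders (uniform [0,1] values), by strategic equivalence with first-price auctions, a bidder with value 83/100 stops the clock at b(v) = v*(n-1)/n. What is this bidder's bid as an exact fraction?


Step 1: Dutch auctions are strategically equivalent to first-price auctions
Step 2: The equilibrium bid is b(v) = v*(n-1)/n
Step 3: b = 83/100 * 5/6
Step 4: b = 83/120

83/120


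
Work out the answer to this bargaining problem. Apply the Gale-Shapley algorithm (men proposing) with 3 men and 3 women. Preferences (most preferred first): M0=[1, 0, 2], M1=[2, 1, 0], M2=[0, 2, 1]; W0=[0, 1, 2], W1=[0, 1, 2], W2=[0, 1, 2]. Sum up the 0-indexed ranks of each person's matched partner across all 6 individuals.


Step 1: Run Gale-Shapley (men propose, women hold best offer):
  M0 proposes to W1; she accepts
  M1 proposes to W2; she accepts
  M2 proposes to W0; she accepts
Step 2: Final matching: W0-M2, W1-M0, W2-M1
Step 3: 0-indexed ranks (man's rank of his match, then woman's): 0 + 2 + 0 + 0 + 0 + 1
Step 4: Total rank sum = 3

3


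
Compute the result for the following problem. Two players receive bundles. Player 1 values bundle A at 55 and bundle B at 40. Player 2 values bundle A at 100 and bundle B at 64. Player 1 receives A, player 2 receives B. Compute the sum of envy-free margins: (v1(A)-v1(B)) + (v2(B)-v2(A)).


Step 1: Player 1's margin = v1(A) - v1(B) = 55 - 40 = 15
Step 2: Player 2's margin = v2(B) - v2(A) = 64 - 100 = -36
Step 3: Total margin = 15 + -36 = -21

-21


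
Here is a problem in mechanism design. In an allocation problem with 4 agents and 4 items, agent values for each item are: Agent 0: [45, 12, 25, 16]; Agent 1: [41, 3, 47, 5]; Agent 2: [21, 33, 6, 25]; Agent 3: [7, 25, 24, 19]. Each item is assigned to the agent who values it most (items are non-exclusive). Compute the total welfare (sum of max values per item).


Step 1: For each item, find the maximum value among all agents.
Step 2: Item 0 -> Agent 0 (value 45)
Step 3: Item 1 -> Agent 2 (value 33)
Step 4: Item 2 -> Agent 1 (value 47)
Step 5: Item 3 -> Agent 2 (value 25)
Step 6: Total welfare = 45 + 33 + 47 + 25 = 150

150


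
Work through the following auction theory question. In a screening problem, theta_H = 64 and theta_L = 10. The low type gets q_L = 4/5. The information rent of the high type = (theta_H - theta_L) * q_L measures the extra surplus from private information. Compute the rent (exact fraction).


Step 1: theta_H - theta_L = 64 - 10 = 54
Step 2: Information rent = (theta_H - theta_L) * q_L
Step 3: = 54 * 4/5
Step 4: = 216/5

216/5


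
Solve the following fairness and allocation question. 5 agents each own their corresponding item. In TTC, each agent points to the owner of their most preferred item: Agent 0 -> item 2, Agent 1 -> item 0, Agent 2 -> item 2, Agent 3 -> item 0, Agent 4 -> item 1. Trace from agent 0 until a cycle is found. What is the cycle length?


Step 1: Trace the pointer graph from agent 0: 0 -> 2 -> 2
Step 2: A cycle is detected when we revisit agent 2
Step 3: The cycle is: 2 -> 2
Step 4: Cycle length = 1

1


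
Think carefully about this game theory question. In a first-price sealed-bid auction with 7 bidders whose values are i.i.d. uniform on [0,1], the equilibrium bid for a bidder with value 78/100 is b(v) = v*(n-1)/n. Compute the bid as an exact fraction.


Step 1: The symmetric BNE bidding function is b(v) = v * (n-1) / n
Step 2: Substitute v = 39/50 and n = 7
Step 3: b = 39/50 * 6/7
Step 4: b = 117/175

117/175


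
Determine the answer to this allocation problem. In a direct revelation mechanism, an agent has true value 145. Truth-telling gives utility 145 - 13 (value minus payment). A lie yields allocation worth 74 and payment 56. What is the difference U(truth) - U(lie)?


Step 1: U(truth) = value - payment = 145 - 13 = 132
Step 2: U(lie) = allocation - payment = 74 - 56 = 18
Step 3: IC gap = 132 - 18 = 114

114


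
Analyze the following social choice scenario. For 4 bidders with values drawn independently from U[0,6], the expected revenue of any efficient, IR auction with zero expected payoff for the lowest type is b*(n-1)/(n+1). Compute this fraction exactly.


Step 1: By Revenue Equivalence, expected revenue = b*(n-1)/(n+1)
Step 2: Substituting n = 4, b = 6
Step 3: Revenue = 6*(4-1)/(4+1) = 6*3/5
Step 4: Revenue = 18/5

18/5


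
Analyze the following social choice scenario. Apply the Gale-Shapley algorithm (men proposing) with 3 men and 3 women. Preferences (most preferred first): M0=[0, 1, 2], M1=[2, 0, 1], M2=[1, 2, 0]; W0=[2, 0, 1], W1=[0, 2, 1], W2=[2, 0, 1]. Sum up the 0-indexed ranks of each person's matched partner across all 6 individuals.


Step 1: Run Gale-Shapley (men propose, women hold best offer):
  M0 proposes to W0; she accepts
  M1 proposes to W2; she accepts
  M2 proposes to W1; she accepts
Step 2: Final matching: W0-M0, W1-M2, W2-M1
Step 3: 0-indexed ranks (man's rank of his match, then woman's): 0 + 1 + 0 + 1 + 0 + 2
Step 4: Total rank sum = 4

4


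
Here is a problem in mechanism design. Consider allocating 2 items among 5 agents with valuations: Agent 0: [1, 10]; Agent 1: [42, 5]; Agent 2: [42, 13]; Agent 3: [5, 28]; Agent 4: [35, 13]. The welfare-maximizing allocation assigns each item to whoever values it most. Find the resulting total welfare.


Step 1: For each item, find the maximum value among all agents.
Step 2: Item 0 -> Agent 1 (value 42)
Step 3: Item 1 -> Agent 3 (value 28)
Step 4: Total welfare = 42 + 28 = 70

70


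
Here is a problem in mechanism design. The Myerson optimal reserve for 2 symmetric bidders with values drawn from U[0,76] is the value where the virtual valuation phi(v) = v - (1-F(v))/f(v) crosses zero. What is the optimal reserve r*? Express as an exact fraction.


Step 1: For U[0,76], F(v) = v/76 and f(v) = 1/76
Step 2: phi(v) = v - (1 - v/76)/(1/76) = v - (76 - v) = 2v - 76
Step 3: Set phi(r*) = 0: 2r* - 76 = 0
Step 4: r* = 76/2 = 38 (the number of bidders n = 2 does not enter)

38


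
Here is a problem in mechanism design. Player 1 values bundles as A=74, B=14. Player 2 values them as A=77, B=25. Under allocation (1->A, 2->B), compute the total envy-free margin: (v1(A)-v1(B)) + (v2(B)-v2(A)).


Step 1: Player 1's margin = v1(A) - v1(B) = 74 - 14 = 60
Step 2: Player 2's margin = v2(B) - v2(A) = 25 - 77 = -52
Step 3: Total margin = 60 + -52 = 8

8


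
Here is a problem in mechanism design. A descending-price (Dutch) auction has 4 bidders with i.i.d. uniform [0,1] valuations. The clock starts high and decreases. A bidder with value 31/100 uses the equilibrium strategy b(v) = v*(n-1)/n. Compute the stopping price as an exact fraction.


Step 1: Dutch auctions are strategically equivalent to first-price auctions
Step 2: The equilibrium bid is b(v) = v*(n-1)/n
Step 3: b = 31/100 * 3/4
Step 4: b = 93/400

93/400


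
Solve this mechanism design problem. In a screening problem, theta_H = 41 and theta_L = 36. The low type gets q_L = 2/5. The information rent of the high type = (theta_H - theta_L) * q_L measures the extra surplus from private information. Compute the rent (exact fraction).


Step 1: theta_H - theta_L = 41 - 36 = 5
Step 2: Information rent = (theta_H - theta_L) * q_L
Step 3: = 5 * 2/5
Step 4: = 2

2


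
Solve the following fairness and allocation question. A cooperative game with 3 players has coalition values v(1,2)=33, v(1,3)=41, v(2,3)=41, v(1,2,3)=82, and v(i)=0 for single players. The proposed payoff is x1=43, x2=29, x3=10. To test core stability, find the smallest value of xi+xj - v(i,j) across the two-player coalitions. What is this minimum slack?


Step 1: Slack for coalition (1,2): x1+x2 - v12 = 72 - 33 = 39
Step 2: Slack for coalition (1,3): x1+x3 - v13 = 53 - 41 = 12
Step 3: Slack for coalition (2,3): x2+x3 - v23 = 39 - 41 = -2
Step 4: Minimum slack = min(39, 12, -2) = -2, attained by (2,3); coalition (2,3) can block (slack < 0), so the allocation is not in the core

-2


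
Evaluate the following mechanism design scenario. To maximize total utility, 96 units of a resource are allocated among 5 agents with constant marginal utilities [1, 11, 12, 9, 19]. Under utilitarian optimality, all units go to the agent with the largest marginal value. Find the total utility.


Step 1: The marginal utilities are [1, 11, 12, 9, 19]
Step 2: The highest marginal utility is 19
Step 3: All 96 units go to that agent
Step 4: Total utility = 19 * 96 = 1824

1824


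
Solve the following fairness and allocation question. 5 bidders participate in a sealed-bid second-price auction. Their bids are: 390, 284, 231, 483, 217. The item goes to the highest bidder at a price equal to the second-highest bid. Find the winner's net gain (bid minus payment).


Step 1: Sort bids in descending order: 483, 390, 284, 231, 217
Step 2: The winning bid is the highest: 483
Step 3: The payment equals the second-highest bid: 390
Step 4: Surplus = winner's bid - payment = 483 - 390 = 93

93


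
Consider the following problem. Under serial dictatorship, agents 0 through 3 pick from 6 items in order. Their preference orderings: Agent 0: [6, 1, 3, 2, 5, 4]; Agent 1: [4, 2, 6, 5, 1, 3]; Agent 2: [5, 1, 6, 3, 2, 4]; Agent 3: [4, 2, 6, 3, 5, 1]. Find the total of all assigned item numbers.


Step 1: Agent 0 picks item 6
Step 2: Agent 1 picks item 4
Step 3: Agent 2 picks item 5
Step 4: Agent 3 picks item 2
Step 5: Sum = 6 + 4 + 5 + 2 = 17

17


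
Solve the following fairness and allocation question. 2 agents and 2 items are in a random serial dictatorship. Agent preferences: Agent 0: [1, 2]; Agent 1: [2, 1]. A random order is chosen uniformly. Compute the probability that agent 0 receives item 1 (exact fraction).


Step 1: Agent 0 wants item 1
Step 2: There are 2 possible orderings of agents
Step 3: In 2 orderings, agent 0 gets item 1
Step 4: Probability = 2/2 = 1

1


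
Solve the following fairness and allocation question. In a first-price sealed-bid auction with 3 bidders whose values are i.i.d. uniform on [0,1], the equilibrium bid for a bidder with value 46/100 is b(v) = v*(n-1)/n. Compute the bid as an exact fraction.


Step 1: The symmetric BNE bidding function is b(v) = v * (n-1) / n
Step 2: Substitute v = 23/50 and n = 3
Step 3: b = 23/50 * 2/3
Step 4: b = 23/75

23/75


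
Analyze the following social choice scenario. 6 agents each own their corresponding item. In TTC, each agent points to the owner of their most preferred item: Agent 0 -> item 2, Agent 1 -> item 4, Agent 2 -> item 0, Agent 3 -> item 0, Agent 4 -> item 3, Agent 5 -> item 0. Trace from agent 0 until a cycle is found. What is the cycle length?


Step 1: Trace the pointer graph from agent 0: 0 -> 2 -> 0
Step 2: A cycle is detected when we revisit agent 0
Step 3: The cycle is: 0 -> 2 -> 0
Step 4: Cycle length = 2

2


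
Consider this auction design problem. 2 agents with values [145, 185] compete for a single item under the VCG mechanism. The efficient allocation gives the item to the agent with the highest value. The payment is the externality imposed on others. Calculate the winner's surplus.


Step 1: The winner is the agent with the highest value: agent 1 with value 185
Step 2: Values of other agents: [145]
Step 3: VCG payment = max of others' values = 145
Step 4: Surplus = 185 - 145 = 40

40


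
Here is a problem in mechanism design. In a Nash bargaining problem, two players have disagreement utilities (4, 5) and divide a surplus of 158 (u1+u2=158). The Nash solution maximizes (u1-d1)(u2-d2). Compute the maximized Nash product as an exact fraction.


Step 1: The Nash solution splits surplus symmetrically above the disagreement point
Step 2: u1 = (total + d1 - d2)/2 = (158 + 4 - 5)/2 = 157/2
Step 3: u2 = (total - d1 + d2)/2 = (158 - 4 + 5)/2 = 159/2
Step 4: Nash product = (157/2 - 4) * (159/2 - 5)
Step 5: = 149/2 * 149/2 = 22201/4

22201/4


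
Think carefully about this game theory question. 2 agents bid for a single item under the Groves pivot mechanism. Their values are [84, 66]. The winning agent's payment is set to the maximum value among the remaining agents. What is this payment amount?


Step 1: The efficient winner is agent 0 with value 84
Step 2: Other agents' values: [66]
Step 3: Pivot payment = max(others) = 66
Step 4: The winner pays 66

66


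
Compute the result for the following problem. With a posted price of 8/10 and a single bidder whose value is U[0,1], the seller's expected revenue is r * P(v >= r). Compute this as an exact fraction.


Step 1: Posted price r = 4/5, value support [0,1]
Step 2: P(v >= r) = (1 - 4/5)/1 = 1/5
Step 3: Expected revenue = r * P(v >= r) = 4/5 * 1/5
Step 4: Revenue = 4/25

4/25


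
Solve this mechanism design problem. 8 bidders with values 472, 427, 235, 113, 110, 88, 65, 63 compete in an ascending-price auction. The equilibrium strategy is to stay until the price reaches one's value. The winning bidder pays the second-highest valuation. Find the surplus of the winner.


Step 1: Identify the highest value: 472
Step 2: Identify the second-highest value: 427
Step 3: The final price = second-highest value = 427
Step 4: Surplus = 472 - 427 = 45

45


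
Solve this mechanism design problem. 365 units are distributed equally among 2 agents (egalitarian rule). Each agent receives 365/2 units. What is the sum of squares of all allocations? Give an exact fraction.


Step 1: Each agent's share = 365/2
Step 2: Square of each share = (365/2)^2 = 133225/4
Step 3: Sum of squares = 2 * 133225/4 = 133225/2

133225/2


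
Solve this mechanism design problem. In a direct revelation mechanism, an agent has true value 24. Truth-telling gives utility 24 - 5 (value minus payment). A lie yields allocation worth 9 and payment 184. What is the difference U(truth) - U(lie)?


Step 1: U(truth) = value - payment = 24 - 5 = 19
Step 2: U(lie) = allocation - payment = 9 - 184 = -175
Step 3: IC gap = 19 - (-175) = 194

194


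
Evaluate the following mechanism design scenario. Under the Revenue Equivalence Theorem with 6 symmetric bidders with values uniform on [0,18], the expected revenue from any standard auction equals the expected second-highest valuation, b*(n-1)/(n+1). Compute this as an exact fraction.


Step 1: By Revenue Equivalence, expected revenue = b*(n-1)/(n+1)
Step 2: Substituting n = 6, b = 18
Step 3: Revenue = 18*(6-1)/(6+1) = 18*5/7
Step 4: Revenue = 90/7

90/7


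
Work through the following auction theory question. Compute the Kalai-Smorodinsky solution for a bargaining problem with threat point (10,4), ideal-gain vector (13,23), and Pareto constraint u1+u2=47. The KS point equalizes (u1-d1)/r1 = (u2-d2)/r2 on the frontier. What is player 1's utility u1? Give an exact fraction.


Step 1: At the KS point, (u1-d1)/r1 = (u2-d2)/r2 = t and u1+u2 = 47
Step 2: u1 = d1 + r1*t and u2 = d2 + r2*t, so (d1 + r1*t) + (d2 + r2*t) = 47
Step 3: t = (47 - 10 - 4)/(13 + 23) = 33/36 = 11/12
Step 4: u1 = d1 + r1*t = 10 + 13 * 11/12 = 263/12
Step 5: (Check: u2 = d2 + r2*t = 301/12; u1+u2 = 263/12 + 301/12 = 47, on the frontier.)

263/12


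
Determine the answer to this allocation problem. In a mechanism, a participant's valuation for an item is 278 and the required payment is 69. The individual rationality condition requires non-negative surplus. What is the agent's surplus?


Step 1: Surplus = value - payment = 278 - 69 = 209
Step 2: IR is satisfied (surplus >= 0)

209


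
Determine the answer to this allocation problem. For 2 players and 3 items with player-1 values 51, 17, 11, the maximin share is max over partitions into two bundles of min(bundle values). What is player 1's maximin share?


Step 1: Item values = 51, 17, 11
Step 2: Enumerate all 2-bundle partitions and take the smaller bundle:
  Partition 1: {51} vs {17,11} -> bundles 51, 28; min = 28
  Partition 2: {17} vs {51,11} -> bundles 17, 62; min = 17
  Partition 3: {11} vs {51,17} -> bundles 11, 68; min = 11
Step 3: MMS = max(28, 17, 11) = 28

28


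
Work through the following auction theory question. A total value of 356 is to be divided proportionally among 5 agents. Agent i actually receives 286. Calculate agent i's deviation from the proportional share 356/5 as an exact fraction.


Step 1: Proportional share = 356/5
Step 2: Agent's actual allocation = 286
Step 3: Excess = 286 - 356/5 = 1074/5

1074/5


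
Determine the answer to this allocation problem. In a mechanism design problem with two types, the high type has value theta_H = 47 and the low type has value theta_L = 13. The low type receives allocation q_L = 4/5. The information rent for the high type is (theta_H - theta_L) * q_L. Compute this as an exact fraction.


Step 1: theta_H - theta_L = 47 - 13 = 34
Step 2: Information rent = (theta_H - theta_L) * q_L
Step 3: = 34 * 4/5
Step 4: = 136/5

136/5


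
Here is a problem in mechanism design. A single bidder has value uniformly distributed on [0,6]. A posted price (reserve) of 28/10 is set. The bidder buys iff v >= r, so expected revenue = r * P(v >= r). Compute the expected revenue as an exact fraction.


Step 1: Posted price r = 14/5, value support [0,6]
Step 2: P(v >= r) = (6 - 14/5)/6 = 8/15
Step 3: Expected revenue = r * P(v >= r) = 14/5 * 8/15
Step 4: Revenue = 112/75

112/75


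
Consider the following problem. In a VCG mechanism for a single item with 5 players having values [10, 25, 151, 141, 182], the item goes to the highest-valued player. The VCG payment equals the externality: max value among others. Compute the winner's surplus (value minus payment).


Step 1: The winner is the agent with the highest value: agent 4 with value 182
Step 2: Values of other agents: [10, 25, 151, 141]
Step 3: VCG payment = max of others' values = 151
Step 4: Surplus = 182 - 151 = 31

31


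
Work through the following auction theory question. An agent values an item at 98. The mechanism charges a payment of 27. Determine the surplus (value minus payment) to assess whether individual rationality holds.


Step 1: Surplus = value - payment = 98 - 27 = 71
Step 2: IR is satisfied (surplus >= 0)

71


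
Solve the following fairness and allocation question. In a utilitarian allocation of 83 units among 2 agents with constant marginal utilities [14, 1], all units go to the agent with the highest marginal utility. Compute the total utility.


Step 1: The marginal utilities are [14, 1]
Step 2: The highest marginal utility is 14
Step 3: All 83 units go to that agent
Step 4: Total utility = 14 * 83 = 1162

1162


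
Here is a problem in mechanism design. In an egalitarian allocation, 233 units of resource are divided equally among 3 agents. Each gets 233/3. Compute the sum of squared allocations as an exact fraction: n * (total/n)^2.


Step 1: Each agent's share = 233/3
Step 2: Square of each share = (233/3)^2 = 54289/9
Step 3: Sum of squares = 3 * 54289/9 = 54289/3

54289/3


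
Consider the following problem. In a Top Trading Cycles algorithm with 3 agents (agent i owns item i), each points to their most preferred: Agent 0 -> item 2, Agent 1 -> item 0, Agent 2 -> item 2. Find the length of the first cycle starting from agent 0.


Step 1: Trace the pointer graph from agent 0: 0 -> 2 -> 2
Step 2: A cycle is detected when we revisit agent 2
Step 3: The cycle is: 2 -> 2
Step 4: Cycle length = 1

1


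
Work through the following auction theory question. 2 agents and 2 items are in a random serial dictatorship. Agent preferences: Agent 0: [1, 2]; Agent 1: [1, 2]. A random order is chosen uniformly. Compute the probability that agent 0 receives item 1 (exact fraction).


Step 1: Agent 0 wants item 1
Step 2: There are 2 possible orderings of agents
Step 3: In 1 orderings, agent 0 gets item 1
Step 4: Probability = 1/2

1/2


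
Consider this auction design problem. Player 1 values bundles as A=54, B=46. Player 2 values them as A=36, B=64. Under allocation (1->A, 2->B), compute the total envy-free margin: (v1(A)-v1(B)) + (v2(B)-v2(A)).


Step 1: Player 1's margin = v1(A) - v1(B) = 54 - 46 = 8
Step 2: Player 2's margin = v2(B) - v2(A) = 64 - 36 = 28
Step 3: Total margin = 8 + 28 = 36

36


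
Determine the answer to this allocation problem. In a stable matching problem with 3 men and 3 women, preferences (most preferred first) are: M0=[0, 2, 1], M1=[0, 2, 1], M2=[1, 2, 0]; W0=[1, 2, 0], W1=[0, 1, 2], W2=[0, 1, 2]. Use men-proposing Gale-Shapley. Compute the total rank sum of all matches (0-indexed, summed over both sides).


Step 1: Run Gale-Shapley (men propose, women hold best offer):
  M0 proposes to W0; she accepts
  M1 proposes to W0; she switches from M0
  M2 proposes to W1; she accepts
  M0 proposes to W2; she accepts
Step 2: Final matching: W0-M1, W1-M2, W2-M0
Step 3: 0-indexed ranks (man's rank of his match, then woman's): 0 + 0 + 0 + 2 + 1 + 0
Step 4: Total rank sum = 3

3


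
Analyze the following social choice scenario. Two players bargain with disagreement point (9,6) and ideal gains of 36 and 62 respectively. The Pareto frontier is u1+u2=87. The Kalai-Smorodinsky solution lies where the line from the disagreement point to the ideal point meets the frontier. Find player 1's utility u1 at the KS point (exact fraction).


Step 1: At the KS point, (u1-d1)/r1 = (u2-d2)/r2 = t and u1+u2 = 87
Step 2: u1 = d1 + r1*t and u2 = d2 + r2*t, so (d1 + r1*t) + (d2 + r2*t) = 87
Step 3: t = (87 - 9 - 6)/(36 + 62) = 72/98 = 36/49
Step 4: u1 = d1 + r1*t = 9 + 36 * 36/49 = 1737/49
Step 5: (Check: u2 = d2 + r2*t = 2526/49; u1+u2 = 1737/49 + 2526/49 = 87, on the frontier.)

1737/49


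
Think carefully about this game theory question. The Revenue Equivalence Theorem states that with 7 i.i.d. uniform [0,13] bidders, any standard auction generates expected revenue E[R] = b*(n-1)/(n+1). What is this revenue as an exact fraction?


Step 1: By Revenue Equivalence, expected revenue = b*(n-1)/(n+1)
Step 2: Substituting n = 7, b = 13
Step 3: Revenue = 13*(7-1)/(7+1) = 13*6/8
Step 4: Revenue = 78/8 = 39/4

39/4


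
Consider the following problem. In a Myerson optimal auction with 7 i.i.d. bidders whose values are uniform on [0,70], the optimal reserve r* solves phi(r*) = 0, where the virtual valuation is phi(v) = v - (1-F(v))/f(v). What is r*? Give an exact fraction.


Step 1: For U[0,70], F(v) = v/70 and f(v) = 1/70
Step 2: phi(v) = v - (1 - v/70)/(1/70) = v - (70 - v) = 2v - 70
Step 3: Set phi(r*) = 0: 2r* - 70 = 0
Step 4: r* = 70/2 = 35 (the number of bidders n = 7 does not enter)

35


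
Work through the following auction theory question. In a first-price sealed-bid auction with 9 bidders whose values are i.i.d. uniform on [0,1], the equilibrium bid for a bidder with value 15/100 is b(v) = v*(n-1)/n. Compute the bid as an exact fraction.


Step 1: The symmetric BNE bidding function is b(v) = v * (n-1) / n
Step 2: Substitute v = 3/20 and n = 9
Step 3: b = 3/20 * 8/9
Step 4: b = 2/15

2/15


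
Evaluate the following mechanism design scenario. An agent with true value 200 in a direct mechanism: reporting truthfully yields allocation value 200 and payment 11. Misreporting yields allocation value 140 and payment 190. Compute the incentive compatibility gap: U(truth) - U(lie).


Step 1: U(truth) = value - payment = 200 - 11 = 189
Step 2: U(lie) = allocation - payment = 140 - 190 = -50
Step 3: IC gap = 189 - (-50) = 239

239


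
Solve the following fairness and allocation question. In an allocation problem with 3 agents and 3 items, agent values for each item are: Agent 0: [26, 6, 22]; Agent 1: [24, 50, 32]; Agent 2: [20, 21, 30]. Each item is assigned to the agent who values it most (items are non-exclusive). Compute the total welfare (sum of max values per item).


Step 1: For each item, find the maximum value among all agents.
Step 2: Item 0 -> Agent 0 (value 26)
Step 3: Item 1 -> Agent 1 (value 50)
Step 4: Item 2 -> Agent 1 (value 32)
Step 5: Total welfare = 26 + 50 + 32 = 108

108


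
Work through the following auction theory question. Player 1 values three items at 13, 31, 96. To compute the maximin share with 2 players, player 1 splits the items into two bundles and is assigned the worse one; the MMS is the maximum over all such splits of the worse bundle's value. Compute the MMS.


Step 1: Item values = 13, 31, 96
Step 2: Enumerate all 2-bundle partitions and take the smaller bundle:
  Partition 1: {13} vs {31,96} -> bundles 13, 127; min = 13
  Partition 2: {31} vs {13,96} -> bundles 31, 109; min = 31
  Partition 3: {96} vs {13,31} -> bundles 96, 44; min = 44
Step 3: MMS = max(13, 31, 44) = 44

44


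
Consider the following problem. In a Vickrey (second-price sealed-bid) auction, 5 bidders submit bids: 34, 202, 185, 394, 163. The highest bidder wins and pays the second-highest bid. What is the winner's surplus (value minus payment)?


Step 1: Sort bids in descending order: 394, 202, 185, 163, 34
Step 2: The winning bid is the highest: 394
Step 3: The payment equals the second-highest bid: 202
Step 4: Surplus = winner's bid - payment = 394 - 202 = 192

192


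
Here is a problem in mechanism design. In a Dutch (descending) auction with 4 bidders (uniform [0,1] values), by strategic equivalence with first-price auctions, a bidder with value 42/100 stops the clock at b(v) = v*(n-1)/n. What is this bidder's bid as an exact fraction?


Step 1: Dutch auctions are strategically equivalent to first-price auctions
Step 2: The equilibrium bid is b(v) = v*(n-1)/n
Step 3: b = 21/50 * 3/4
Step 4: b = 63/200

63/200


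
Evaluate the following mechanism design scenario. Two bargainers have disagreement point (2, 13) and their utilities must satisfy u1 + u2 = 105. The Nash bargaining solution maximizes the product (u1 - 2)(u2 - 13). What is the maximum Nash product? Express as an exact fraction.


Step 1: The Nash solution splits surplus symmetrically above the disagreement point
Step 2: u1 = (total + d1 - d2)/2 = (105 + 2 - 13)/2 = 47
Step 3: u2 = (total - d1 + d2)/2 = (105 - 2 + 13)/2 = 58
Step 4: Nash product = (47 - 2) * (58 - 13)
Step 5: = 45 * 45 = 2025

2025


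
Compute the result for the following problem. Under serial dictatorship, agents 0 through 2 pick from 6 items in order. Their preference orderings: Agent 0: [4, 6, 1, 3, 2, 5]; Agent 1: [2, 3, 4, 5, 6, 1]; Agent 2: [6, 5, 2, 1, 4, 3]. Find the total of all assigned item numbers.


Step 1: Agent 0 picks item 4
Step 2: Agent 1 picks item 2
Step 3: Agent 2 picks item 6
Step 4: Sum = 4 + 2 + 6 = 12

12


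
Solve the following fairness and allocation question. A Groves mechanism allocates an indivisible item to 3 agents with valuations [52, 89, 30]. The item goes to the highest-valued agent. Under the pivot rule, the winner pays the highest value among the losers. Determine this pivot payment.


Step 1: The efficient winner is agent 1 with value 89
Step 2: Other agents' values: [52, 30]
Step 3: Pivot payment = max(others) = 52
Step 4: The winner pays 52

52


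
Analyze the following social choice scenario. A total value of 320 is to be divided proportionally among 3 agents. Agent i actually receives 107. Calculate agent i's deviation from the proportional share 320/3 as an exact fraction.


Step 1: Proportional share = 320/3
Step 2: Agent's actual allocation = 107
Step 3: Excess = 107 - 320/3 = 1/3

1/3


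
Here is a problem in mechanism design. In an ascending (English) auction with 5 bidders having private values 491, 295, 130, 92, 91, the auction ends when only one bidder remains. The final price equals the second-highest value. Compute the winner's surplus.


Step 1: Identify the highest value: 491
Step 2: Identify the second-highest value: 295
Step 3: The final price = second-highest value = 295
Step 4: Surplus = 491 - 295 = 196

196


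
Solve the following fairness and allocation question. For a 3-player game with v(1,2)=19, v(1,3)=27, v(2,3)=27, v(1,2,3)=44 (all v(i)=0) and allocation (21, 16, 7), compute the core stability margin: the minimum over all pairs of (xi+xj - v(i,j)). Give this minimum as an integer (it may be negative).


Step 1: Slack for coalition (1,2): x1+x2 - v12 = 37 - 19 = 18
Step 2: Slack for coalition (1,3): x1+x3 - v13 = 28 - 27 = 1
Step 3: Slack for coalition (2,3): x2+x3 - v23 = 23 - 27 = -4
Step 4: Minimum slack = min(18, 1, -4) = -4, attained by (2,3); coalition (2,3) can block (slack < 0), so the allocation is not in the core

-4


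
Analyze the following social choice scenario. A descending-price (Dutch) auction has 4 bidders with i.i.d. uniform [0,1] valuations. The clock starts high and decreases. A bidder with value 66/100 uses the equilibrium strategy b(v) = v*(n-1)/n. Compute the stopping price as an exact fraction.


Step 1: Dutch auctions are strategically equivalent to first-price auctions
Step 2: The equilibrium bid is b(v) = v*(n-1)/n
Step 3: b = 33/50 * 3/4
Step 4: b = 99/200

99/200


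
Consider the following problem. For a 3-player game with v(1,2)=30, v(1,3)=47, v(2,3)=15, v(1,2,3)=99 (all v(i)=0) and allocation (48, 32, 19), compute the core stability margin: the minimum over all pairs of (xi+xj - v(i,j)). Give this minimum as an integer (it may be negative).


Step 1: Slack for coalition (1,2): x1+x2 - v12 = 80 - 30 = 50
Step 2: Slack for coalition (1,3): x1+x3 - v13 = 67 - 47 = 20
Step 3: Slack for coalition (2,3): x2+x3 - v23 = 51 - 15 = 36
Step 4: Minimum slack = min(50, 20, 36) = 20, attained by (1,3); no pair can gain by deviating, so the allocation is in the core

20


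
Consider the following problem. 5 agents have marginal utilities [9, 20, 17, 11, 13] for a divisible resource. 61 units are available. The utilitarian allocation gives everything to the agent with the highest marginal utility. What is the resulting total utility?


Step 1: The marginal utilities are [9, 20, 17, 11, 13]
Step 2: The highest marginal utility is 20
Step 3: All 61 units go to that agent
Step 4: Total utility = 20 * 61 = 1220

1220


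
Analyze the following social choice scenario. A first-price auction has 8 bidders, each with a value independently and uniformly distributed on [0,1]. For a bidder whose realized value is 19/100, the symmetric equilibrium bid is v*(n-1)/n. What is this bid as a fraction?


Step 1: The symmetric BNE bidding function is b(v) = v * (n-1) / n
Step 2: Substitute v = 19/100 and n = 8
Step 3: b = 19/100 * 7/8
Step 4: b = 133/800

133/800


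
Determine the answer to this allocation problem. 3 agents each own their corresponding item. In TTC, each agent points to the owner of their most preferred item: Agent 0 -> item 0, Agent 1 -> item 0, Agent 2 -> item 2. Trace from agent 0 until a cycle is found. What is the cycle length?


Step 1: Trace the pointer graph from agent 0: 0 -> 0
Step 2: A cycle is detected when we revisit agent 0
Step 3: The cycle is: 0 -> 0
Step 4: Cycle length = 1

1


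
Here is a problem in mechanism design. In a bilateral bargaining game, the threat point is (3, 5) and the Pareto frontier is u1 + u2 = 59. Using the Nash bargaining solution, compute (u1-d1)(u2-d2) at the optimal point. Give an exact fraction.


Step 1: The Nash solution splits surplus symmetrically above the disagreement point
Step 2: u1 = (total + d1 - d2)/2 = (59 + 3 - 5)/2 = 57/2
Step 3: u2 = (total - d1 + d2)/2 = (59 - 3 + 5)/2 = 61/2
Step 4: Nash product = (57/2 - 3) * (61/2 - 5)
Step 5: = 51/2 * 51/2 = 2601/4

2601/4


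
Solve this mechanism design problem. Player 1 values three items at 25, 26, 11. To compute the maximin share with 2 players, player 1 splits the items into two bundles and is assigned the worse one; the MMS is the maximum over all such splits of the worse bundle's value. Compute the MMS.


Step 1: Item values = 25, 26, 11
Step 2: Enumerate all 2-bundle partitions and take the smaller bundle:
  Partition 1: {25} vs {26,11} -> bundles 25, 37; min = 25
  Partition 2: {26} vs {25,11} -> bundles 26, 36; min = 26
  Partition 3: {11} vs {25,26} -> bundles 11, 51; min = 11
Step 3: MMS = max(25, 26, 11) = 26

26


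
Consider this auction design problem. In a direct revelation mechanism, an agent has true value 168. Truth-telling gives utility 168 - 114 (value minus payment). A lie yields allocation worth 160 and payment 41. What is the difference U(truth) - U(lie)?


Step 1: U(truth) = value - payment = 168 - 114 = 54
Step 2: U(lie) = allocation - payment = 160 - 41 = 119
Step 3: IC gap = 54 - 119 = -65

-65
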